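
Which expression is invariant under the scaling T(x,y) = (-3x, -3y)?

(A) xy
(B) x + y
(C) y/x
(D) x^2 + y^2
C

Under the uniform scaling T(x,y) = (-3x, -3y):
Substitute the transformed coordinates into each option and compare with the original:
(A) xy  ->  (-3x)(-3y) = 9xy   [differs from xy: not invariant]
(B) x + y  ->  (-3x) + (-3y) = -3x - 3y   [differs from x + y: not invariant]
(C) y/x  ->  (-3y)/(-3x) = y/x   [equals y/x: invariant]
(D) x^2 + y^2  ->  (-3x)^2 + (-3y)^2 = 9x^2 + 9y^2   [differs from x^2 + y^2: not invariant]

Only option (C), y/x, is unchanged by the transformation.
The common factor -3 cancels in a ratio of coordinates, while sums, products and sums of squares pick up factors of -3 or 9.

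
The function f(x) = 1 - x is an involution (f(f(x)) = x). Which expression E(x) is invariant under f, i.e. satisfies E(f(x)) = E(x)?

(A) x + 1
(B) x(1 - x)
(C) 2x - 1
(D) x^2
B

Replace x by f(x) = 1 - x in each option and simplify. As a quick numerical cross-check, also compare E(4) with E(f(4)) = E(-3).

(A) x + 1  ->  (1 - x) + 1 = 2 - x; check: E(4) = 5 but E(-3) = -2.   [not invariant]
(B) x(1 - x)  ->  (1 - x)(1 - (1 - x)), which simplifies back to x(1 - x); check: E(4) = -12, E(-3) = -12.   [invariant]
(C) 2x - 1  ->  2(1 - x) - 1 = 1 - 2x; check: E(4) = 7 but E(-3) = -7.   [not invariant]
(D) x^2  ->  (1 - x)^2 = (x - 1)^2; check: E(4) = 16 but E(-3) = 9.   [not invariant]

Only (B) is unchanged. E is symmetric under swapping x with f(x) = 1 - x, which is exactly what an involution does.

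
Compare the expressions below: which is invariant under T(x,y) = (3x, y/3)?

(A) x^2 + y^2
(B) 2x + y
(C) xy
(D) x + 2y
C

An expression E(x,y) is invariant under T if E(T(x,y)) = E(x,y). Here T(x,y) = (3x, y/3).
Substitute the transformed coordinates into each option and compare with the original:
(A) x^2 + y^2  ->  (3x)^2 + (y/3)^2 = 9x^2 + y^2/9   [differs from x^2 + y^2: not invariant]
(B) 2x + y  ->  2(3x) + (y/3) = 6x + y/3   [differs from 2x + y: not invariant]
(C) xy  ->  (3x)(y/3) = xy   [equals xy: invariant]
(D) x + 2y  ->  (3x) + 2(y/3) = 3x + 2y/3   [differs from x + 2y: not invariant]

Only option (C), xy, is unchanged by the transformation.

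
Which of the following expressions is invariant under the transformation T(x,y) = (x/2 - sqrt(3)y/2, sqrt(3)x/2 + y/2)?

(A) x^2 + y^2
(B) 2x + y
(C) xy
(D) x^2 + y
A

An expression E(x,y) is invariant under T if E(T(x,y)) = E(x,y). Here T(x,y) = (x/2 - sqrt(3)y/2, sqrt(3)x/2 + y/2).
Substitute the transformed coordinates into each option and compare with the original:
(A) x^2 + y^2  ->  (x/2 - sqrt(3)y/2)^2 + (sqrt(3)x/2 + y/2)^2 = x^2 + y^2   [equals x^2 + y^2: invariant]
(B) 2x + y  ->  2(x/2 - sqrt(3)y/2) + (sqrt(3)x/2 + y/2) = sqrt(3)x/2 + x - sqrt(3)y + y/2   [differs from 2x + y: not invariant]
(C) xy  ->  (x/2 - sqrt(3)y/2)(sqrt(3)x/2 + y/2) = sqrt(3)x^2/4 - xy/2 - sqrt(3)y^2/4   [differs from xy: not invariant]
(D) x^2 + y  ->  (x/2 - sqrt(3)y/2)^2 + (sqrt(3)x/2 + y/2) = x^2/4 - sqrt(3)xy/2 + sqrt(3)x/2 + 3y^2/4 + y/2   [differs from x^2 + y: not invariant]

Only option (A), x^2 + y^2, is unchanged by the transformation.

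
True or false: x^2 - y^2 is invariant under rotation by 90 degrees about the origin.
False

Applying rotation by 90 degrees: x' = x*cos(90 degrees) - y*sin(90 degrees) = -y, y' = x*sin(90 degrees) + y*cos(90 degrees) = x

Substituting into x^2 - y^2:
(-y)^2 - (x)^2
= -x^2 + y^2

This differs from the original expression x^2 - y^2, so it is NOT invariant.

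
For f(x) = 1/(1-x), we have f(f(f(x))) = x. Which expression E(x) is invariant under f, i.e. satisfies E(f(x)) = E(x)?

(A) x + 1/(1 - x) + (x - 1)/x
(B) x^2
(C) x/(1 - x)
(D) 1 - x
A

Replace x by f(x) = 1/(1 - x) in each option and simplify. As a quick numerical cross-check, also compare E(5) with E(f(5)) = E(-1/4).

(A) x + 1/(1 - x) + (x - 1)/x  ->  (1/(1 - x)) + 1/(1 - (1/(1 - x))) + ((1/(1 - x)) - 1)/(1/(1 - x)), which simplifies back to x + 1/(1 - x) + (x - 1)/x; check: E(5) = 111/20, E(-1/4) = 111/20.   [invariant]
(B) x^2  ->  (1/(1 - x))^2 = (x - 1)^(-2); check: E(5) = 25 but E(-1/4) = 1/16.   [not invariant]
(C) x/(1 - x)  ->  (1/(1 - x))/(1 - (1/(1 - x))) = -1/x; check: E(5) = -5/4 but E(-1/4) = -1/5.   [not invariant]
(D) 1 - x  ->  1 - (1/(1 - x)) = x/(x - 1); check: E(5) = -4 but E(-1/4) = 5/4.   [not invariant]

Only (A) is unchanged. Indeed f(f(x)) = 1/(1 - 1/(1-x)) = (1-x)/(-x) = (x-1)/x, so E(x) = x + f(x) + f(f(x)) is the sum over the whole 3-cycle; applying f just permutes the three terms cyclically (x -> f(x) -> f(f(x)) -> x), leaving the sum unchanged.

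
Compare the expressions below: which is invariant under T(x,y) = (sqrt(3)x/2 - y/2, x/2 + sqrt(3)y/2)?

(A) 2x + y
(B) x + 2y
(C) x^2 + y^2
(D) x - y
C

An expression E(x,y) is invariant under T if E(T(x,y)) = E(x,y). Here T(x,y) = (sqrt(3)x/2 - y/2, x/2 + sqrt(3)y/2).
Substitute the transformed coordinates into each option and compare with the original:
(A) 2x + y  ->  2(sqrt(3)x/2 - y/2) + (x/2 + sqrt(3)y/2) = x/2 + sqrt(3)x - y + sqrt(3)y/2   [differs from 2x + y: not invariant]
(B) x + 2y  ->  (sqrt(3)x/2 - y/2) + 2(x/2 + sqrt(3)y/2) = sqrt(3)x/2 + x - y/2 + sqrt(3)y   [differs from x + 2y: not invariant]
(C) x^2 + y^2  ->  (sqrt(3)x/2 - y/2)^2 + (x/2 + sqrt(3)y/2)^2 = x^2 + y^2   [equals x^2 + y^2: invariant]
(D) x - y  ->  (sqrt(3)x/2 - y/2) - (x/2 + sqrt(3)y/2) = -x/2 + sqrt(3)x/2 - sqrt(3)y/2 - y/2   [differs from x - y: not invariant]

Only option (C), x^2 + y^2, is unchanged by the transformation.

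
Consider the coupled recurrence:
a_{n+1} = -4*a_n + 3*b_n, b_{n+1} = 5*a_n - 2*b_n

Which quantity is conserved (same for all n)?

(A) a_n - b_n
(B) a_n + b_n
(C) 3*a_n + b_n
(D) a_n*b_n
B

Replace a_n by a_{n+1} = -4*a_n + 3*b_n and b_n by b_{n+1} = 5*a_n - 2*b_n in each option and simplify:
(A) a_n - b_n  ->  (-4*a_n + 3*b_n) - (5*a_n - 2*b_n) = -9*a_n + 5*b_n   [not conserved]
(B) a_n + b_n  ->  (-4*a_n + 3*b_n) + (5*a_n - 2*b_n) = a_n + b_n   [conserved]
(C) 3*a_n + b_n  ->  3*(-4*a_n + 3*b_n) + (5*a_n - 2*b_n) = -7*a_n + 7*b_n   [not conserved]
(D) a_n*b_n  ->  (-4*a_n + 3*b_n)*(5*a_n - 2*b_n) = -20*a_n^2 + 23*a_n*b_n - 6*b_n^2   [not conserved]

Only (B) a_n + b_n returns to itself after one step, so it is the conserved quantity.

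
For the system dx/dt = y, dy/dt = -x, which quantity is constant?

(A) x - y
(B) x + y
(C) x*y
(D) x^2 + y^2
D

A first integral I satisfies dI/dt = 0 along every solution. Differentiate each option and use the equation of motion:
(A) d/dt[x - y] = y - (-x) = x + y, not identically 0
(B) d/dt[x + y] = y + (-x) = y - x, not identically 0
(C) d/dt[x*y] = (dx/dt)y + x(dy/dt) = y^2 - x^2, not identically 0
(D) d/dt[x^2 + y^2] = 2x*dx/dt + 2y*dy/dt = 2x*y + 2y*(-x) = 0

Only (D) has zero time-derivative. So x^2 + y^2 (the squared radius; trajectories are circles) is the conserved quantity.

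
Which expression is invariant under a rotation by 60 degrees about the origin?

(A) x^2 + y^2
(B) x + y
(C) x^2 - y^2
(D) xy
A

A rotation by 60 degrees sends (x, y) to (x/2 - sqrt(3)y/2, sqrt(3)x/2 + y/2).
Substitute the transformed coordinates into each option and compare with the original:
(A) x^2 + y^2  ->  (x/2 - sqrt(3)y/2)^2 + (sqrt(3)x/2 + y/2)^2 = x^2 + y^2   [equals x^2 + y^2: invariant]
(B) x + y  ->  (x/2 - sqrt(3)y/2) + (sqrt(3)x/2 + y/2) = x/2 + sqrt(3)x/2 - sqrt(3)y/2 + y/2   [differs from x + y: not invariant]
(C) x^2 - y^2  ->  (x/2 - sqrt(3)y/2)^2 - (sqrt(3)x/2 + y/2)^2 = -x^2/2 - sqrt(3)xy + y^2/2   [differs from x^2 - y^2: not invariant]
(D) xy  ->  (x/2 - sqrt(3)y/2)(sqrt(3)x/2 + y/2) = sqrt(3)x^2/4 - xy/2 - sqrt(3)y^2/4   [differs from xy: not invariant]

Only option (A), x^2 + y^2, is unchanged by the transformation.
Geometrically, x^2 + y^2 is the squared distance from the origin, which every rotation about the origin preserves.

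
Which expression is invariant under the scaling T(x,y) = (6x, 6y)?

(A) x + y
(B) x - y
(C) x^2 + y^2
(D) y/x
D

Under the uniform scaling T(x,y) = (6x, 6y):
Substitute the transformed coordinates into each option and compare with the original:
(A) x + y  ->  (6x) + (6y) = 6x + 6y   [differs from x + y: not invariant]
(B) x - y  ->  (6x) - (6y) = 6x - 6y   [differs from x - y: not invariant]
(C) x^2 + y^2  ->  (6x)^2 + (6y)^2 = 36x^2 + 36y^2   [differs from x^2 + y^2: not invariant]
(D) y/x  ->  (6y)/(6x) = y/x   [equals y/x: invariant]

Only option (D), y/x, is unchanged by the transformation.
The common factor 6 cancels in a ratio of coordinates, while sums, products and sums of squares pick up factors of 6 or 36.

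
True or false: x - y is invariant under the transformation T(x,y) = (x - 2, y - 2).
True

Substitute T(x,y) = (x - 2, y - 2) into the expression and compare with the original.

Original: x - y
After applying T: (x - 2) - (y - 2) = x - y

This is identical to the original x - y, so the expression is invariant.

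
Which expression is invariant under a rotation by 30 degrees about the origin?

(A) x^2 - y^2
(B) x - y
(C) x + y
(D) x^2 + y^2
D

A rotation by 30 degrees sends (x, y) to (sqrt(3)x/2 - y/2, x/2 + sqrt(3)y/2).
Substitute the transformed coordinates into each option and compare with the original:
(A) x^2 - y^2  ->  (sqrt(3)x/2 - y/2)^2 - (x/2 + sqrt(3)y/2)^2 = x^2/2 - sqrt(3)xy - y^2/2   [differs from x^2 - y^2: not invariant]
(B) x - y  ->  (sqrt(3)x/2 - y/2) - (x/2 + sqrt(3)y/2) = -x/2 + sqrt(3)x/2 - sqrt(3)y/2 - y/2   [differs from x - y: not invariant]
(C) x + y  ->  (sqrt(3)x/2 - y/2) + (x/2 + sqrt(3)y/2) = x/2 + sqrt(3)x/2 - y/2 + sqrt(3)y/2   [differs from x + y: not invariant]
(D) x^2 + y^2  ->  (sqrt(3)x/2 - y/2)^2 + (x/2 + sqrt(3)y/2)^2 = x^2 + y^2   [equals x^2 + y^2: invariant]

Only option (D), x^2 + y^2, is unchanged by the transformation.
Geometrically, x^2 + y^2 is the squared distance from the origin, which every rotation about the origin preserves.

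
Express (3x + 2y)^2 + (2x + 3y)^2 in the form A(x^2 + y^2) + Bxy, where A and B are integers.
13(x^2 + y^2) + 24xy

Expanding: (3x + 2y)^2 = 9x^2 + 12xy + 4y^2
(2x + 3y)^2 = 4x^2 + 12xy + 9y^2
Sum = (9+4)(x^2+y^2) + 24xy = 13(x^2 + y^2) + 24xy
This is symmetric in x and y.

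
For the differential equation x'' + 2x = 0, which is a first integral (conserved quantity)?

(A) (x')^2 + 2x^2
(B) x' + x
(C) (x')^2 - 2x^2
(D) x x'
A

A first integral I satisfies dI/dt = 0 along every solution. Differentiate each option and use the equation of motion:
(A) d/dt[(x')^2 + 2x^2] = 2x'x'' + 4x x' = 2x'(-2x) + 4x x' = 0
(B) d/dt[x' + x] = x'' + x' = -2x + x', not identically 0
(C) d/dt[(x')^2 - 2x^2] = 2x'x'' - 4x x' = -8x x', not identically 0
(D) d/dt[x x'] = (x')^2 + x x'' = (x')^2 - 2x^2, not identically 0

Only (A) has zero time-derivative. So the energy-like quantity (x')^2 + 2x^2 is the first integral.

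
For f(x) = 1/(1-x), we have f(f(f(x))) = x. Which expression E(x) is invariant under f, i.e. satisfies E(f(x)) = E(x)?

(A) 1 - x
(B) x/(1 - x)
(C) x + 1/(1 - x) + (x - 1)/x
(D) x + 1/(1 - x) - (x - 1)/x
C

Replace x by f(x) = 1/(1 - x) in each option and simplify. As a quick numerical cross-check, also compare E(4) with E(f(4)) = E(-1/3).

(A) 1 - x  ->  1 - (1/(1 - x)) = x/(x - 1); check: E(4) = -3 but E(-1/3) = 4/3.   [not invariant]
(B) x/(1 - x)  ->  (1/(1 - x))/(1 - (1/(1 - x))) = -1/x; check: E(4) = -4/3 but E(-1/3) = -1/4.   [not invariant]
(C) x + 1/(1 - x) + (x - 1)/x  ->  (1/(1 - x)) + 1/(1 - (1/(1 - x))) + ((1/(1 - x)) - 1)/(1/(1 - x)), which simplifies back to x + 1/(1 - x) + (x - 1)/x; check: E(4) = 53/12, E(-1/3) = 53/12.   [invariant]
(D) x + 1/(1 - x) - (x - 1)/x  ->  (1/(1 - x)) + 1/(1 - (1/(1 - x))) - ((1/(1 - x)) - 1)/(1/(1 - x)) = (x^2(1 - x) - x + (x - 1)^2)/(x(x - 1)); check: E(4) = 35/12 but E(-1/3) = -43/12.   [not invariant]

Only (C) is unchanged. Indeed f(f(x)) = 1/(1 - 1/(1-x)) = (1-x)/(-x) = (x-1)/x, so E(x) = x + f(x) + f(f(x)) is the sum over the whole 3-cycle; applying f just permutes the three terms cyclically (x -> f(x) -> f(f(x)) -> x), leaving the sum unchanged.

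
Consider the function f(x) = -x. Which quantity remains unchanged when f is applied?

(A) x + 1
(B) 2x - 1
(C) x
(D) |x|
D

For f(x) = -x:
Applying f replaces x by -x. Since |-x| = |x|, the absolute value is unchanged by f, whereas x -> -x, 2x - 1 -> -2x - 1 and x + 1 -> -x + 1 all change.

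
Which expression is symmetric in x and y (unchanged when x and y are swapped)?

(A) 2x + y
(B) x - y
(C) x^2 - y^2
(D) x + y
D

A symmetric expression is unchanged when the variables are permuted; here the transformation to test is the swap (x, y) -> (y, x).
Substitute the transformed coordinates into each option and compare with the original:
(A) 2x + y  ->  2(y) + (x) = x + 2y   [differs from 2x + y: not invariant]
(B) x - y  ->  (y) - (x) = -x + y   [differs from x - y: not invariant]
(C) x^2 - y^2  ->  (y)^2 - (x)^2 = -x^2 + y^2   [differs from x^2 - y^2: not invariant]
(D) x + y  ->  (y) + (x) = x + y   [equals x + y: invariant]

Only option (D), x + y, is unchanged by the transformation.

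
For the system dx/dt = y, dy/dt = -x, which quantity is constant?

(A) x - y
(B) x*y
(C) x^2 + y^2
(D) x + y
C

A first integral I satisfies dI/dt = 0 along every solution. Differentiate each option and use the equation of motion:
(A) d/dt[x - y] = y - (-x) = x + y, not identically 0
(B) d/dt[x*y] = (dx/dt)y + x(dy/dt) = y^2 - x^2, not identically 0
(C) d/dt[x^2 + y^2] = 2x*dx/dt + 2y*dy/dt = 2x*y + 2y*(-x) = 0
(D) d/dt[x + y] = y + (-x) = y - x, not identically 0

Only (C) has zero time-derivative. So x^2 + y^2 (the squared radius; trajectories are circles) is the conserved quantity.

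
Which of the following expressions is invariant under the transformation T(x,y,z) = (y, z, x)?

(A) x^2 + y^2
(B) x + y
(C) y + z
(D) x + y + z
D

Apply T(x,y,z) = (y, z, x) to each option, i.e. replace (x, y, z) by the transformed coordinates.
Substitute the transformed coordinates into each option and compare with the original:
(A) x^2 + y^2  ->  (y)^2 + (z)^2 = y^2 + z^2   [differs from x^2 + y^2: not invariant]
(B) x + y  ->  (y) + (z) = y + z   [differs from x + y: not invariant]
(C) y + z  ->  (z) + (x) = x + z   [differs from y + z: not invariant]
(D) x + y + z  ->  (y) + (z) + (x) = x + y + z   [equals x + y + z: invariant]

Only option (D), x + y + z, is unchanged by the transformation.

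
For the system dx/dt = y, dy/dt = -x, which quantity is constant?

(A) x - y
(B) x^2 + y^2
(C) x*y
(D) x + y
B

A first integral I satisfies dI/dt = 0 along every solution. Differentiate each option and use the equation of motion:
(A) d/dt[x - y] = y - (-x) = x + y, not identically 0
(B) d/dt[x^2 + y^2] = 2x*dx/dt + 2y*dy/dt = 2x*y + 2y*(-x) = 0
(C) d/dt[x*y] = (dx/dt)y + x(dy/dt) = y^2 - x^2, not identically 0
(D) d/dt[x + y] = y + (-x) = y - x, not identically 0

Only (B) has zero time-derivative. So x^2 + y^2 (the squared radius; trajectories are circles) is the conserved quantity.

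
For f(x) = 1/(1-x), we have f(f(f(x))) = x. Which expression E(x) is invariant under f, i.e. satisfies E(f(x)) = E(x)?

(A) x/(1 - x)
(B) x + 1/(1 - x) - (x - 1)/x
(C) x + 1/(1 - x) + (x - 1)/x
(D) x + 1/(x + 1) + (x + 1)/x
C

Replace x by f(x) = 1/(1 - x) in each option and simplify. As a quick numerical cross-check, also compare E(3) with E(f(3)) = E(-1/2).

(A) x/(1 - x)  ->  (1/(1 - x))/(1 - (1/(1 - x))) = -1/x; check: E(3) = -3/2 but E(-1/2) = -1/3.   [not invariant]
(B) x + 1/(1 - x) - (x - 1)/x  ->  (1/(1 - x)) + 1/(1 - (1/(1 - x))) - ((1/(1 - x)) - 1)/(1/(1 - x)) = (x^2(1 - x) - x + (x - 1)^2)/(x(x - 1)); check: E(3) = 11/6 but E(-1/2) = -17/6.   [not invariant]
(C) x + 1/(1 - x) + (x - 1)/x  ->  (1/(1 - x)) + 1/(1 - (1/(1 - x))) + ((1/(1 - x)) - 1)/(1/(1 - x)), which simplifies back to x + 1/(1 - x) + (x - 1)/x; check: E(3) = 19/6, E(-1/2) = 19/6.   [invariant]
(D) x + 1/(x + 1) + (x + 1)/x  ->  (1/(1 - x)) + 1/((1/(1 - x)) + 1) + ((1/(1 - x)) + 1)/(1/(1 - x)) = (-x^3 + 6x^2 - 11x + 7)/(x^2 - 3x + 2); check: E(3) = 55/12 but E(-1/2) = 1/2.   [not invariant]

Only (C) is unchanged. Indeed f(f(x)) = 1/(1 - 1/(1-x)) = (1-x)/(-x) = (x-1)/x, so E(x) = x + f(x) + f(f(x)) is the sum over the whole 3-cycle; applying f just permutes the three terms cyclically (x -> f(x) -> f(f(x)) -> x), leaving the sum unchanged.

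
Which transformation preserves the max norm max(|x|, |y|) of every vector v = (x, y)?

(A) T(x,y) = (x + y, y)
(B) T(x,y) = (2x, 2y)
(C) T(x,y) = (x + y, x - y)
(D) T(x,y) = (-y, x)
D

A transformation preserves a norm if ||T(v)|| = ||v|| for every v; a single vector where the norm changes rules an option out.

(A) T(x,y) = (x + y, y): v = (1, 1) has norm max(|1|, |1|) = 1, but T(v) = (2, 1) has norm 2 -- not preserved.
(B) T(x,y) = (2x, 2y): v = (1, 0) has norm max(|1|, |0|) = 1, but T(v) = (2, 0) has norm 2 -- not preserved.
(C) T(x,y) = (x + y, x - y): v = (1, 1) has norm max(|1|, |1|) = 1, but T(v) = (2, 0) has norm 2 -- not preserved.
(D) T(x,y) = (-y, x): preserves the norm -- it only permutes the coordinates and/or flips signs, which leaves max(|x|, |y|) unchanged.

Therefore the answer is (D).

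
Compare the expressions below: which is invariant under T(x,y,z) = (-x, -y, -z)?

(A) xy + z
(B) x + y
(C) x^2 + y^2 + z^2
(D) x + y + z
C

Apply T(x,y,z) = (-x, -y, -z) to each option, i.e. replace (x, y, z) by the transformed coordinates.
Substitute the transformed coordinates into each option and compare with the original:
(A) xy + z  ->  (-x)(-y) + (-z) = xy - z   [differs from xy + z: not invariant]
(B) x + y  ->  (-x) + (-y) = -x - y   [differs from x + y: not invariant]
(C) x^2 + y^2 + z^2  ->  (-x)^2 + (-y)^2 + (-z)^2 = x^2 + y^2 + z^2   [equals x^2 + y^2 + z^2: invariant]
(D) x + y + z  ->  (-x) + (-y) + (-z) = -x - y - z   [differs from x + y + z: not invariant]

Only option (C), x^2 + y^2 + z^2, is unchanged by the transformation.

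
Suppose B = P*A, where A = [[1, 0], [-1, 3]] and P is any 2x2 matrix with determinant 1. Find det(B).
3

By the multiplicative property of determinants, det(B) = det(P*A) = det(P) * det(A) = det(A),
so the determinant is invariant under multiplication by any determinant-1 matrix; we just need det(A).

det(A) = (1)(3) - (0)(-1) = 3 - 0 = 3

Therefore det(B) = 1 * 3 = 3.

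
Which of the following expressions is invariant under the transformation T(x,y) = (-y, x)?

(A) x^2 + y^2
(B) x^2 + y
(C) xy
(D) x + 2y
A

An expression E(x,y) is invariant under T if E(T(x,y)) = E(x,y). Here T(x,y) = (-y, x).
Substitute the transformed coordinates into each option and compare with the original:
(A) x^2 + y^2  ->  (-y)^2 + (x)^2 = x^2 + y^2   [equals x^2 + y^2: invariant]
(B) x^2 + y  ->  (-y)^2 + (x) = x + y^2   [differs from x^2 + y: not invariant]
(C) xy  ->  (-y)(x) = -xy   [differs from xy: not invariant]
(D) x + 2y  ->  (-y) + 2(x) = 2x - y   [differs from x + 2y: not invariant]

Only option (A), x^2 + y^2, is unchanged by the transformation.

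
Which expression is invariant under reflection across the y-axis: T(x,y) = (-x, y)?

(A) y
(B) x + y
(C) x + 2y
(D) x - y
A

The map is reflection across the y-axis: T(x,y) = (-x, y).
Substitute the transformed coordinates into each option and compare with the original:
(A) y  ->  (y) = y   [equals y: invariant]
(B) x + y  ->  (-x) + (y) = -x + y   [differs from x + y: not invariant]
(C) x + 2y  ->  (-x) + 2(y) = -x + 2y   [differs from x + 2y: not invariant]
(D) x - y  ->  (-x) - (y) = -x - y   [differs from x - y: not invariant]

Only option (A), y, is unchanged by the transformation.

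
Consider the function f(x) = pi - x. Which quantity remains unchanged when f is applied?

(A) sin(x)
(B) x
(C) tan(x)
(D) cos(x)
A

For f(x) = pi - x:
sin(pi - x) = sin(x), so sine is invariant under this transformation.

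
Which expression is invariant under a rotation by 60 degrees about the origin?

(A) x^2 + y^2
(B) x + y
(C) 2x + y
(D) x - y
A

A rotation by 60 degrees sends (x, y) to (x/2 - sqrt(3)y/2, sqrt(3)x/2 + y/2).
Substitute the transformed coordinates into each option and compare with the original:
(A) x^2 + y^2  ->  (x/2 - sqrt(3)y/2)^2 + (sqrt(3)x/2 + y/2)^2 = x^2 + y^2   [equals x^2 + y^2: invariant]
(B) x + y  ->  (x/2 - sqrt(3)y/2) + (sqrt(3)x/2 + y/2) = x/2 + sqrt(3)x/2 - sqrt(3)y/2 + y/2   [differs from x + y: not invariant]
(C) 2x + y  ->  2(x/2 - sqrt(3)y/2) + (sqrt(3)x/2 + y/2) = sqrt(3)x/2 + x - sqrt(3)y + y/2   [differs from 2x + y: not invariant]
(D) x - y  ->  (x/2 - sqrt(3)y/2) - (sqrt(3)x/2 + y/2) = -sqrt(3)x/2 + x/2 - sqrt(3)y/2 - y/2   [differs from x - y: not invariant]

Only option (A), x^2 + y^2, is unchanged by the transformation.
Geometrically, x^2 + y^2 is the squared distance from the origin, which every rotation about the origin preserves.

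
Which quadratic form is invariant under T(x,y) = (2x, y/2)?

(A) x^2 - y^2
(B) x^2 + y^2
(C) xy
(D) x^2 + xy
C

T multiplies x by 2 and divides y by 2.
Substitute the transformed coordinates into each option and compare with the original:
(A) x^2 - y^2  ->  (2x)^2 - (y/2)^2 = 4x^2 - y^2/4   [differs from x^2 - y^2: not invariant]
(B) x^2 + y^2  ->  (2x)^2 + (y/2)^2 = 4x^2 + y^2/4   [differs from x^2 + y^2: not invariant]
(C) xy  ->  (2x)(y/2) = xy   [equals xy: invariant]
(D) x^2 + xy  ->  (2x)^2 + (2x)(y/2) = 4x^2 + xy   [differs from x^2 + xy: not invariant]

Only option (C), xy, is unchanged by the transformation.
The factors 2 and 1/2 cancel only in the pure product xy.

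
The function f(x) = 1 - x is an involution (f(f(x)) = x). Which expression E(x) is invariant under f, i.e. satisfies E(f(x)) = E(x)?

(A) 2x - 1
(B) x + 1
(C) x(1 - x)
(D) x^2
C

Replace x by f(x) = 1 - x in each option and simplify. As a quick numerical cross-check, also compare E(3) with E(f(3)) = E(-2).

(A) 2x - 1  ->  2(1 - x) - 1 = 1 - 2x; check: E(3) = 5 but E(-2) = -5.   [not invariant]
(B) x + 1  ->  (1 - x) + 1 = 2 - x; check: E(3) = 4 but E(-2) = -1.   [not invariant]
(C) x(1 - x)  ->  (1 - x)(1 - (1 - x)), which simplifies back to x(1 - x); check: E(3) = -6, E(-2) = -6.   [invariant]
(D) x^2  ->  (1 - x)^2 = (x - 1)^2; check: E(3) = 9 but E(-2) = 4.   [not invariant]

Only (C) is unchanged. E is symmetric under swapping x with f(x) = 1 - x, which is exactly what an involution does.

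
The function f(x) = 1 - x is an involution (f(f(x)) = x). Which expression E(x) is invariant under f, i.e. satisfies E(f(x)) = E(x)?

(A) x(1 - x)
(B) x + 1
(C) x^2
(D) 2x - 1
A

Replace x by f(x) = 1 - x in each option and simplify. As a quick numerical cross-check, also compare E(5) with E(f(5)) = E(-4).

(A) x(1 - x)  ->  (1 - x)(1 - (1 - x)), which simplifies back to x(1 - x); check: E(5) = -20, E(-4) = -20.   [invariant]
(B) x + 1  ->  (1 - x) + 1 = 2 - x; check: E(5) = 6 but E(-4) = -3.   [not invariant]
(C) x^2  ->  (1 - x)^2 = (x - 1)^2; check: E(5) = 25 but E(-4) = 16.   [not invariant]
(D) 2x - 1  ->  2(1 - x) - 1 = 1 - 2x; check: E(5) = 9 but E(-4) = -9.   [not invariant]

Only (A) is unchanged. E is symmetric under swapping x with f(x) = 1 - x, which is exactly what an involution does.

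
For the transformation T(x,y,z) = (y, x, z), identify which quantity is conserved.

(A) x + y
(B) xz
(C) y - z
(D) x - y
A

Apply T(x,y,z) = (y, x, z) to each option, i.e. replace (x, y, z) by the transformed coordinates.
Substitute the transformed coordinates into each option and compare with the original:
(A) x + y  ->  (y) + (x) = x + y   [equals x + y: invariant]
(B) xz  ->  (y)(z) = yz   [differs from xz: not invariant]
(C) y - z  ->  (x) - (z) = x - z   [differs from y - z: not invariant]
(D) x - y  ->  (y) - (x) = -x + y   [differs from x - y: not invariant]

Only option (A), x + y, is unchanged by the transformation.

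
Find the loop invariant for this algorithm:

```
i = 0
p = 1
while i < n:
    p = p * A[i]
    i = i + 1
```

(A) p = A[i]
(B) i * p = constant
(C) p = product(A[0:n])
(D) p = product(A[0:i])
D

A loop invariant must hold before the first iteration and be re-established by every execution of the body.

(D) p = product(A[0:i]): Initially i = 0 and p = 1 = product of the empty slice A[0:0]. If p = product(A[0:i]) holds at the top of an iteration, the body sets p to product(A[0:i]) * A[i] = product(A[0:i+1]) and then i to i+1, so the property is restored. At exit i = n, giving p = product(A[0:n]).

The other options fail:
(A) p = A[i]: after the first iteration p = A[0] but i = 1; in general p is a product of several elements, not a single one.
(B) i * p = constant: initially i * p = 0, but after one iteration it is 1 * A[0], which is nonzero in general.
(C) p = product(A[0:n]): false before the loop (p = 1, not the full product) -- it only becomes true at exit.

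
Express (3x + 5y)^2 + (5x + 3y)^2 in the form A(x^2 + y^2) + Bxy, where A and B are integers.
34(x^2 + y^2) + 60xy

Expanding: (3x + 5y)^2 = 9x^2 + 30xy + 25y^2
(5x + 3y)^2 = 25x^2 + 30xy + 9y^2
Sum = (9+25)(x^2+y^2) + 60xy = 34(x^2 + y^2) + 60xy
This is symmetric in x and y.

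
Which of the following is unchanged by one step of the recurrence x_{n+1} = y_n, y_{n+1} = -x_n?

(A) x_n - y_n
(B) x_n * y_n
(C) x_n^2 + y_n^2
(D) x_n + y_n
C

For the recurrence x_{n+1} = y_n, y_{n+1} = -x_n:

x_{n+1}^2 + y_{n+1}^2 = y_n^2 + (-x_n)^2 = x_n^2 + y_n^2
The sum of squares is conserved (like energy in a harmonic oscillator).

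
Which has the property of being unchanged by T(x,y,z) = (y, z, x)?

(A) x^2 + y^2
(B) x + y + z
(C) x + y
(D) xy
B

Apply T(x,y,z) = (y, z, x) to each option, i.e. replace (x, y, z) by the transformed coordinates.
Substitute the transformed coordinates into each option and compare with the original:
(A) x^2 + y^2  ->  (y)^2 + (z)^2 = y^2 + z^2   [differs from x^2 + y^2: not invariant]
(B) x + y + z  ->  (y) + (z) + (x) = x + y + z   [equals x + y + z: invariant]
(C) x + y  ->  (y) + (z) = y + z   [differs from x + y: not invariant]
(D) xy  ->  (y)(z) = yz   [differs from xy: not invariant]

Only option (B), x + y + z, is unchanged by the transformation.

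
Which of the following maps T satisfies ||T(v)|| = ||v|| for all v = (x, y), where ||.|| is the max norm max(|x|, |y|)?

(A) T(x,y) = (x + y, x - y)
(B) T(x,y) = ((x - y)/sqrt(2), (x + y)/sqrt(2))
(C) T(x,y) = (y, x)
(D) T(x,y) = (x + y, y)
C

A transformation preserves a norm if ||T(v)|| = ||v|| for every v; a single vector where the norm changes rules an option out.

(A) T(x,y) = (x + y, x - y): v = (1, 1) has norm max(|1|, |1|) = 1, but T(v) = (2, 0) has norm 2 -- not preserved.
(B) T(x,y) = ((x - y)/sqrt(2), (x + y)/sqrt(2)): v = (1, 0) has norm max(|1|, |0|) = 1, but T(v) = (sqrt(2)/2, sqrt(2)/2) has norm sqrt(2)/2 -- not preserved.
(C) T(x,y) = (y, x): preserves the norm -- it only permutes the coordinates and/or flips signs, which leaves max(|x|, |y|) unchanged.
(D) T(x,y) = (x + y, y): v = (1, 1) has norm max(|1|, |1|) = 1, but T(v) = (2, 1) has norm 2 -- not preserved.

Therefore the answer is (C).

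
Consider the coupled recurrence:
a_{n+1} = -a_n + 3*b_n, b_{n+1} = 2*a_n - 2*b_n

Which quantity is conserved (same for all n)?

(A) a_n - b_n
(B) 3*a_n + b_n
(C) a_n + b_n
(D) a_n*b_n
C

Replace a_n by a_{n+1} = -a_n + 3*b_n and b_n by b_{n+1} = 2*a_n - 2*b_n in each option and simplify:
(A) a_n - b_n  ->  (-a_n + 3*b_n) - (2*a_n - 2*b_n) = -3*a_n + 5*b_n   [not conserved]
(B) 3*a_n + b_n  ->  3*(-a_n + 3*b_n) + (2*a_n - 2*b_n) = -a_n + 7*b_n   [not conserved]
(C) a_n + b_n  ->  (-a_n + 3*b_n) + (2*a_n - 2*b_n) = a_n + b_n   [conserved]
(D) a_n*b_n  ->  (-a_n + 3*b_n)*(2*a_n - 2*b_n) = -2*a_n^2 + 8*a_n*b_n - 6*b_n^2   [not conserved]

Only (C) a_n + b_n returns to itself after one step, so it is the conserved quantity.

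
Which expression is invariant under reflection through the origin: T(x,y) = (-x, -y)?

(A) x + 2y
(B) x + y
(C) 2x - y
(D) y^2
D

The map is reflection through the origin: T(x,y) = (-x, -y).
Substitute the transformed coordinates into each option and compare with the original:
(A) x + 2y  ->  (-x) + 2(-y) = -x - 2y   [differs from x + 2y: not invariant]
(B) x + y  ->  (-x) + (-y) = -x - y   [differs from x + y: not invariant]
(C) 2x - y  ->  2(-x) - (-y) = -2x + y   [differs from 2x - y: not invariant]
(D) y^2  ->  (-y)^2 = y^2   [equals y^2: invariant]

Only option (D), y^2, is unchanged by the transformation.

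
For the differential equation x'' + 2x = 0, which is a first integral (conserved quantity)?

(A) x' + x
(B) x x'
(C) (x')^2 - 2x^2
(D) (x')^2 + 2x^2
D

A first integral I satisfies dI/dt = 0 along every solution. Differentiate each option and use the equation of motion:
(A) d/dt[x' + x] = x'' + x' = -2x + x', not identically 0
(B) d/dt[x x'] = (x')^2 + x x'' = (x')^2 - 2x^2, not identically 0
(C) d/dt[(x')^2 - 2x^2] = 2x'x'' - 4x x' = -8x x', not identically 0
(D) d/dt[(x')^2 + 2x^2] = 2x'x'' + 4x x' = 2x'(-2x) + 4x x' = 0

Only (D) has zero time-derivative. So the energy-like quantity (x')^2 + 2x^2 is the first integral.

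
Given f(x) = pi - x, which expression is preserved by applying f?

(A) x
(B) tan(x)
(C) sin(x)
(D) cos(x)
C

For f(x) = pi - x:
sin(pi - x) = sin(x), so sine is invariant under this transformation.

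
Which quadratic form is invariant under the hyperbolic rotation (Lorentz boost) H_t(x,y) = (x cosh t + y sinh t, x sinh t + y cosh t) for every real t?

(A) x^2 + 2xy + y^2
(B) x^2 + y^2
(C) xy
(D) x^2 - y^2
D

Write x' = x cosh t + y sinh t, y' = x sinh t + y cosh t and substitute into each option:
(A) x^2 + 2xy + y^2: (x' + y')^2 with x' + y' = (x + y)(cosh t + sinh t) = (x + y)e^t, so it becomes (x + y)^2 e^(2t)   [not invariant for t != 0]
(B) x^2 + y^2: (x cosh t + y sinh t)^2 + (x sinh t + y cosh t)^2 = (x^2 + y^2)(cosh^2 t + sinh^2 t) + 4xy sinh t cosh t = (x^2 + y^2) cosh 2t + 2xy sinh 2t   [not invariant for t != 0]
(C) xy: (x cosh t + y sinh t)(x sinh t + y cosh t) = xy(cosh^2 t + sinh^2 t) + (x^2 + y^2) sinh t cosh t = xy cosh 2t + (x^2 + y^2)(sinh 2t)/2   [not invariant for t != 0]
(D) x^2 - y^2: (x cosh t + y sinh t)^2 - (x sinh t + y cosh t)^2 = x^2(cosh^2 t - sinh^2 t) + 2xy(cosh t sinh t - sinh t cosh t) + y^2(sinh^2 t - cosh^2 t) = x^2 - y^2   [invariant, using cosh^2 t - sinh^2 t = 1]

Only (D) x^2 - y^2 is unchanged; it is the Minkowski form preserved by Lorentz boosts, just as x^2 + y^2 is preserved by ordinary rotations.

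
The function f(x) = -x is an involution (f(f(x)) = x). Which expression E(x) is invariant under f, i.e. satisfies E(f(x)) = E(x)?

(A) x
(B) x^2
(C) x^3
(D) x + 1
B

Replace x by f(x) = -x in each option and simplify. As a quick numerical cross-check, also compare E(5) with E(f(5)) = E(-5).

(A) x  ->  (-x) = -x; check: E(5) = 5 but E(-5) = -5.   [not invariant]
(B) x^2  ->  (-x)^2, which simplifies back to x^2; check: E(5) = 25, E(-5) = 25.   [invariant]
(C) x^3  ->  (-x)^3 = -x^3; check: E(5) = 125 but E(-5) = -125.   [not invariant]
(D) x + 1  ->  (-x) + 1 = 1 - x; check: E(5) = 6 but E(-5) = -4.   [not invariant]

Only (B) is unchanged. E is symmetric under swapping x with f(x) = -x, which is exactly what an involution does.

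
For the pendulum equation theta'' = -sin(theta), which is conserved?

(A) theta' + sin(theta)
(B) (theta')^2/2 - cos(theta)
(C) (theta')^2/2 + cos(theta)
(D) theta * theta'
B

A first integral I satisfies dI/dt = 0 along every solution. Differentiate each option and use the equation of motion:
(A) d/dt[theta' + sin(theta)] = theta'' + cos(theta) theta' = -sin(theta) + theta' cos(theta), not identically 0
(B) d/dt[(theta')^2/2 - cos(theta)] = theta' theta'' + sin(theta) theta' = theta'(-sin(theta)) + theta' sin(theta) = 0
(C) d/dt[(theta')^2/2 + cos(theta)] = theta' theta'' - sin(theta) theta' = -2 theta' sin(theta), not identically 0
(D) d/dt[theta * theta'] = (theta')^2 + theta theta'' = (theta')^2 - theta sin(theta), not identically 0

Only (B) has zero time-derivative. This is the total energy: kinetic (theta')^2/2 plus potential -cos(theta).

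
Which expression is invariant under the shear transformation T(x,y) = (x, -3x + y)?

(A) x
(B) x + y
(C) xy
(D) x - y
A

Under the shear T(x,y) = (x, -3x + y):
Substitute the transformed coordinates into each option and compare with the original:
(A) x  ->  (x) = x   [equals x: invariant]
(B) x + y  ->  (x) + (-3x + y) = -2x + y   [differs from x + y: not invariant]
(C) xy  ->  (x)(-3x + y) = -3x^2 + xy   [differs from xy: not invariant]
(D) x - y  ->  (x) - (-3x + y) = 4x - y   [differs from x - y: not invariant]

Only option (A), x, is unchanged by the transformation.
A vertical shear moves points parallel to the y-axis, so the x-coordinate (and any function of x alone) is unchanged.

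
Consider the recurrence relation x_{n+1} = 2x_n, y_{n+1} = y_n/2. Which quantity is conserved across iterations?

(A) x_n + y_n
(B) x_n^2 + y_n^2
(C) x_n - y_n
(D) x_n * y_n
D

For the recurrence x_{n+1} = 2x_n, y_{n+1} = y_n/2:

x_{n+1} * y_{n+1} = (2x_n) * (y_n/2) = x_n * y_n
The product is conserved.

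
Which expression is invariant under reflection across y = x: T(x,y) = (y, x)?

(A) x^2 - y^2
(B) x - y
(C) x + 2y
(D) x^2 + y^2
D

The map is reflection across y = x: T(x,y) = (y, x).
Substitute the transformed coordinates into each option and compare with the original:
(A) x^2 - y^2  ->  (y)^2 - (x)^2 = -x^2 + y^2   [differs from x^2 - y^2: not invariant]
(B) x - y  ->  (y) - (x) = -x + y   [differs from x - y: not invariant]
(C) x + 2y  ->  (y) + 2(x) = 2x + y   [differs from x + 2y: not invariant]
(D) x^2 + y^2  ->  (y)^2 + (x)^2 = x^2 + y^2   [equals x^2 + y^2: invariant]

Only option (D), x^2 + y^2, is unchanged by the transformation.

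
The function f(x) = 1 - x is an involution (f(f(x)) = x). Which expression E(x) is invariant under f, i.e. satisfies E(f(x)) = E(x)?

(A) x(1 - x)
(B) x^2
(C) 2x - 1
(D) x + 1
A

Replace x by f(x) = 1 - x in each option and simplify. As a quick numerical cross-check, also compare E(5) with E(f(5)) = E(-4).

(A) x(1 - x)  ->  (1 - x)(1 - (1 - x)), which simplifies back to x(1 - x); check: E(5) = -20, E(-4) = -20.   [invariant]
(B) x^2  ->  (1 - x)^2 = (x - 1)^2; check: E(5) = 25 but E(-4) = 16.   [not invariant]
(C) 2x - 1  ->  2(1 - x) - 1 = 1 - 2x; check: E(5) = 9 but E(-4) = -9.   [not invariant]
(D) x + 1  ->  (1 - x) + 1 = 2 - x; check: E(5) = 6 but E(-4) = -3.   [not invariant]

Only (A) is unchanged. E is symmetric under swapping x with f(x) = 1 - x, which is exactly what an involution does.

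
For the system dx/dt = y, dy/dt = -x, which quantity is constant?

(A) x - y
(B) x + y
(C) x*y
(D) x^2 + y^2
D

A first integral I satisfies dI/dt = 0 along every solution. Differentiate each option and use the equation of motion:
(A) d/dt[x - y] = y - (-x) = x + y, not identically 0
(B) d/dt[x + y] = y + (-x) = y - x, not identically 0
(C) d/dt[x*y] = (dx/dt)y + x(dy/dt) = y^2 - x^2, not identically 0
(D) d/dt[x^2 + y^2] = 2x*dx/dt + 2y*dy/dt = 2x*y + 2y*(-x) = 0

Only (D) has zero time-derivative. So x^2 + y^2 (the squared radius; trajectories are circles) is the conserved quantity.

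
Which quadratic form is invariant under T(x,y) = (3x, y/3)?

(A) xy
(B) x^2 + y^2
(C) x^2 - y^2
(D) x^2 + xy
A

T multiplies x by 3 and divides y by 3.
Substitute the transformed coordinates into each option and compare with the original:
(A) xy  ->  (3x)(y/3) = xy   [equals xy: invariant]
(B) x^2 + y^2  ->  (3x)^2 + (y/3)^2 = 9x^2 + y^2/9   [differs from x^2 + y^2: not invariant]
(C) x^2 - y^2  ->  (3x)^2 - (y/3)^2 = 9x^2 - y^2/9   [differs from x^2 - y^2: not invariant]
(D) x^2 + xy  ->  (3x)^2 + (3x)(y/3) = 9x^2 + xy   [differs from x^2 + xy: not invariant]

Only option (A), xy, is unchanged by the transformation.
The factors 3 and 1/3 cancel only in the pure product xy.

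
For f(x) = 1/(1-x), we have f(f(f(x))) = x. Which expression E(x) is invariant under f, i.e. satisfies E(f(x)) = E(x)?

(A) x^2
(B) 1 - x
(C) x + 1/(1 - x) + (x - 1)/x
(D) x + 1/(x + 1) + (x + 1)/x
C

Replace x by f(x) = 1/(1 - x) in each option and simplify. As a quick numerical cross-check, also compare E(5) with E(f(5)) = E(-1/4).

(A) x^2  ->  (1/(1 - x))^2 = (x - 1)^(-2); check: E(5) = 25 but E(-1/4) = 1/16.   [not invariant]
(B) 1 - x  ->  1 - (1/(1 - x)) = x/(x - 1); check: E(5) = -4 but E(-1/4) = 5/4.   [not invariant]
(C) x + 1/(1 - x) + (x - 1)/x  ->  (1/(1 - x)) + 1/(1 - (1/(1 - x))) + ((1/(1 - x)) - 1)/(1/(1 - x)), which simplifies back to x + 1/(1 - x) + (x - 1)/x; check: E(5) = 111/20, E(-1/4) = 111/20.   [invariant]
(D) x + 1/(x + 1) + (x + 1)/x  ->  (1/(1 - x)) + 1/((1/(1 - x)) + 1) + ((1/(1 - x)) + 1)/(1/(1 - x)) = (-x^3 + 6x^2 - 11x + 7)/(x^2 - 3x + 2); check: E(5) = 191/30 but E(-1/4) = -23/12.   [not invariant]

Only (C) is unchanged. Indeed f(f(x)) = 1/(1 - 1/(1-x)) = (1-x)/(-x) = (x-1)/x, so E(x) = x + f(x) + f(f(x)) is the sum over the whole 3-cycle; applying f just permutes the three terms cyclically (x -> f(x) -> f(f(x)) -> x), leaving the sum unchanged.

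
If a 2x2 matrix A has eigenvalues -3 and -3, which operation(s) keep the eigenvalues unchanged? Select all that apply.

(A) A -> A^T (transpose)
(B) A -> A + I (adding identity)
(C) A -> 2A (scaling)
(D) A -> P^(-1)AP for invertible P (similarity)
A and D

Eigenvalues are preserved by:
1. Similarity transformations: A -> P^(-1)AP (same characteristic polynomial)
2. Transpose: A^T has the same eigenvalues as A

Eigenvalues are NOT preserved by:
- Adding identity: eigenvalues become -3+1, -3+1
- Scaling: eigenvalues become -6, -6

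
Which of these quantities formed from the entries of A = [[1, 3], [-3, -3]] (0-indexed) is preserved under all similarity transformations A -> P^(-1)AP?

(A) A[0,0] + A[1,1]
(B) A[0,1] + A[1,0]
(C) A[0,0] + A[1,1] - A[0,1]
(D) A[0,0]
A

A[0,0] + A[1,1] is the trace of A. By the cyclic property of the trace, tr(P^(-1)AP) = tr(APP^(-1)) = tr(A), so it is the same for every matrix similar to A.

The other combinations are not similarity invariants. For example, take P = [[1, -1], [0, 1]] (det P = 1), so P^(-1) = [[1, 1], [0, 1]] and
B = P^(-1)AP = [[-2, 2], [-3, 0]].
Evaluating each option on A and on B:
(A) A[0,0] + A[1,1]: -2 for A, -2 for B -> unchanged
(B) A[0,1] + A[1,0]: 0 for A, -1 for B -> changes
(C) A[0,0] + A[1,1] - A[0,1]: -5 for A, -4 for B -> changes
(D) A[0,0]: 1 for A, -2 for B -> changes

Only (A) A[0,0] + A[1,1] = -2 survives (and it does so for every P, not just this one), so it is the invariant.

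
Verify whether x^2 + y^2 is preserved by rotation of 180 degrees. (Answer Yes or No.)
Yes

Applying rotation by 180 degrees: x' = x*cos(180 degrees) - y*sin(180 degrees) = -x, y' = x*sin(180 degrees) + y*cos(180 degrees) = -y

Substituting into x^2 + y^2:
(-x)^2 + (-y)^2
= x^2 + y^2

This equals the original expression x^2 + y^2, so it IS invariant.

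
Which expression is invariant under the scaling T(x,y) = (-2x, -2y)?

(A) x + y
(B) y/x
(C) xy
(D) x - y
B

Under the uniform scaling T(x,y) = (-2x, -2y):
Substitute the transformed coordinates into each option and compare with the original:
(A) x + y  ->  (-2x) + (-2y) = -2x - 2y   [differs from x + y: not invariant]
(B) y/x  ->  (-2y)/(-2x) = y/x   [equals y/x: invariant]
(C) xy  ->  (-2x)(-2y) = 4xy   [differs from xy: not invariant]
(D) x - y  ->  (-2x) - (-2y) = -2x + 2y   [differs from x - y: not invariant]

Only option (B), y/x, is unchanged by the transformation.
The common factor -2 cancels in a ratio of coordinates, while sums, products and sums of squares pick up factors of -2 or 4.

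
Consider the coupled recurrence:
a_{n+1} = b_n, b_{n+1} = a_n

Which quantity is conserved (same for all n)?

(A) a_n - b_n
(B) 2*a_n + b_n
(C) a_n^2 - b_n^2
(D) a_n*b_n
D

Replace a_n by a_{n+1} = b_n and b_n by b_{n+1} = a_n in each option and simplify:
(A) a_n - b_n  ->  (b_n) - (a_n) = -a_n + b_n   [not conserved]
(B) 2*a_n + b_n  ->  2*(b_n) + (a_n) = a_n + 2*b_n   [not conserved]
(C) a_n^2 - b_n^2  ->  (b_n)^2 - (a_n)^2 = -a_n^2 + b_n^2   [not conserved]
(D) a_n*b_n  ->  (b_n)*(a_n) = a_n*b_n   [conserved]

Only (D) a_n*b_n returns to itself after one step, so it is the conserved quantity.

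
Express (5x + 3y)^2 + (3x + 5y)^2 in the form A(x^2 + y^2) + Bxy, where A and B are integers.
34(x^2 + y^2) + 60xy

Expanding: (5x + 3y)^2 = 25x^2 + 30xy + 9y^2
(3x + 5y)^2 = 9x^2 + 30xy + 25y^2
Sum = (25+9)(x^2+y^2) + 60xy = 34(x^2 + y^2) + 60xy
This is symmetric in x and y.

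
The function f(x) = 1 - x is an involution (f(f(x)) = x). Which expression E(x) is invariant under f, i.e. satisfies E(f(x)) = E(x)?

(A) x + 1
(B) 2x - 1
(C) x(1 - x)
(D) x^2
C

Replace x by f(x) = 1 - x in each option and simplify. As a quick numerical cross-check, also compare E(4) with E(f(4)) = E(-3).

(A) x + 1  ->  (1 - x) + 1 = 2 - x; check: E(4) = 5 but E(-3) = -2.   [not invariant]
(B) 2x - 1  ->  2(1 - x) - 1 = 1 - 2x; check: E(4) = 7 but E(-3) = -7.   [not invariant]
(C) x(1 - x)  ->  (1 - x)(1 - (1 - x)), which simplifies back to x(1 - x); check: E(4) = -12, E(-3) = -12.   [invariant]
(D) x^2  ->  (1 - x)^2 = (x - 1)^2; check: E(4) = 16 but E(-3) = 9.   [not invariant]

Only (C) is unchanged. E is symmetric under swapping x with f(x) = 1 - x, which is exactly what an involution does.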